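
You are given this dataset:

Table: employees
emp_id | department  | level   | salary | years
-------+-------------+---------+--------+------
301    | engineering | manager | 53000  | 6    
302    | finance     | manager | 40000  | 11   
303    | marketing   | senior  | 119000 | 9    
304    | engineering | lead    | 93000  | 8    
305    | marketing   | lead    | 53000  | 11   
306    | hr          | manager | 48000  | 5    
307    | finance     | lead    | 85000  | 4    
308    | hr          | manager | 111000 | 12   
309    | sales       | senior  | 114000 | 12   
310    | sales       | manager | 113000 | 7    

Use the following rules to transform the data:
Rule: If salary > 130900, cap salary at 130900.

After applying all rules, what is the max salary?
119000

Step 1: Original maximum salary = 119000
Step 2: Check cap of 130900 against maximum
Step 3: No records exceed the cap (max 119000 <= cap 130900), so no capping applies
Step 4: Maximum after transformation = 119000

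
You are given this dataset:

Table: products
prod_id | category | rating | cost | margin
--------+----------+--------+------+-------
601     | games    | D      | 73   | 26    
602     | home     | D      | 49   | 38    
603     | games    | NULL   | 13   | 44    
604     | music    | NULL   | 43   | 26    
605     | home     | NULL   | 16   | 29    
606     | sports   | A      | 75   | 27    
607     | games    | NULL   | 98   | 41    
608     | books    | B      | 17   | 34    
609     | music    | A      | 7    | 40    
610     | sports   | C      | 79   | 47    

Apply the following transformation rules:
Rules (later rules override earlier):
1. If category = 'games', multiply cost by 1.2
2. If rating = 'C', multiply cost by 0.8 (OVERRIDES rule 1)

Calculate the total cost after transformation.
491.0

Step 1: Rule 2 takes priority for records with rating = 'C'
  - 1 records: 79 × 0.8 = 63.2
Step 2: Rule 1 applies to remaining records with category = 'games'
  - 3 records: 184 × 1.2 = 220.8
Step 3: Other records unchanged: 207
Step 4: Final sum = 63.2 + 220.8 + 207 = 491.0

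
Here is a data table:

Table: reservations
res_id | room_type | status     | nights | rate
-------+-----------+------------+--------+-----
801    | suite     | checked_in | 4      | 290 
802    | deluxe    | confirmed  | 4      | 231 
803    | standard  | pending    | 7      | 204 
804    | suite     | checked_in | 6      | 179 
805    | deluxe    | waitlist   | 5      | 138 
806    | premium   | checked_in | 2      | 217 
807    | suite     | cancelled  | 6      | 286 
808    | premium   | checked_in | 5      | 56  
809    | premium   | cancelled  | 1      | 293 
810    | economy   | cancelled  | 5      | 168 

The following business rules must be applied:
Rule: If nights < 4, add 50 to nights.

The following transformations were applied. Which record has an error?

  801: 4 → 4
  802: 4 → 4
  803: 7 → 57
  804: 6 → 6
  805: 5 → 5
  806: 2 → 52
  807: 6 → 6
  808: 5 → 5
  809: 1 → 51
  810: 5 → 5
Record 803 has an error. The correct transformed value should be 7, not 57.

Step 1: Check each record against the rule
Step 2: Record 803 has nights = 7
Step 3: Since 7 >= 4, the bonus should not have been applied
Step 4: Correct value = 7, but claimed value = 57
Conclusion: Record 803 has the error.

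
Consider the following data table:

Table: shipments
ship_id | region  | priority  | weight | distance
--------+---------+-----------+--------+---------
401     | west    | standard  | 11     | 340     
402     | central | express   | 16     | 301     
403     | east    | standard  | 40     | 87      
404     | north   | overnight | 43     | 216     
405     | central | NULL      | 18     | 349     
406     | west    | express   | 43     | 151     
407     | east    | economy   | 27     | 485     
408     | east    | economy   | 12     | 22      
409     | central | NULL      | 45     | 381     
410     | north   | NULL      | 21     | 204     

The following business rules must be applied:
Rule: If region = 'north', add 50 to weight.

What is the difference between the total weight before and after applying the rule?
100

Step 1: Original sum of weight = 276
Step 2: 2 records have region = 'north'
Step 3: Each affected record changes by 50
Step 4: Total change = 2 × 50 = 100
Step 5: New sum = 276 + 100 = 376
Step 6: Difference = |376 - 276| = 100
        (Sum increased by 100)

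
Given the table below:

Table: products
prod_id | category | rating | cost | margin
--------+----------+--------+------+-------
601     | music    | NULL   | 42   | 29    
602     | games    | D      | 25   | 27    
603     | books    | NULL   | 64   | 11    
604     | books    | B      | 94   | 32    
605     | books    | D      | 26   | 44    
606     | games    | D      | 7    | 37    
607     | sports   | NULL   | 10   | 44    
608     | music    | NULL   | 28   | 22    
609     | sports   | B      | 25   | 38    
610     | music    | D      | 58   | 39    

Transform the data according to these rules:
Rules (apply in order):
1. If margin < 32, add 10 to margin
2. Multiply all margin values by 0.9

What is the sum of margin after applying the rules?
326.7

Step 1: Apply Rule 1 - Add 10 to records with margin < 32
  - 4 records affected: 89 + (4 × 10) = 129
  - Unaffected records: 234
  - Sum after Rule 1: 363
Step 2: Apply Rule 2 - Multiply all by 0.9
  - 363 × 0.9 = 326.7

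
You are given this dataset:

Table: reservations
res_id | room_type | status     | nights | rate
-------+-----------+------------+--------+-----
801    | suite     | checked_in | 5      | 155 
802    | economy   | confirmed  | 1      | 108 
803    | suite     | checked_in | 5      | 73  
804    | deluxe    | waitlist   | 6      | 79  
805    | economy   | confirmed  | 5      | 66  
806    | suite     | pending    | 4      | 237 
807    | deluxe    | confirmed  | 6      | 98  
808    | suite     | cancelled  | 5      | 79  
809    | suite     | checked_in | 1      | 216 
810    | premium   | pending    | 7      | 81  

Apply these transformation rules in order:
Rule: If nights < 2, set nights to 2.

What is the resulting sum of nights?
47

Step 1: 2 records have nights < 2
Step 2: These records originally summed to 2
Step 3: After setting to minimum: 2 × 2 = 4
Step 4: Unaffected records sum: 43
Step 5: Final sum = 4 + 43 = 47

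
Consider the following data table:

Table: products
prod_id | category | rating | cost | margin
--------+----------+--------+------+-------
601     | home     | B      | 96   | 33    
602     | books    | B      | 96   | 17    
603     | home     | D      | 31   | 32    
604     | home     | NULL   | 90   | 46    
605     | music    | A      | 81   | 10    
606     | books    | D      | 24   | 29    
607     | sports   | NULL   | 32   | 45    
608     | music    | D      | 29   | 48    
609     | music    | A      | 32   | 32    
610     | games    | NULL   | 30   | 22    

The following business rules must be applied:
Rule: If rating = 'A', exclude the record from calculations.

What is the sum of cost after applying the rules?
428

Step 1: Identify records where rating = 'A'
Step 2: The excluded records sum to 113
Step 3: Original total cost = 541
Step 4: Remaining total = 541 - 113 = 428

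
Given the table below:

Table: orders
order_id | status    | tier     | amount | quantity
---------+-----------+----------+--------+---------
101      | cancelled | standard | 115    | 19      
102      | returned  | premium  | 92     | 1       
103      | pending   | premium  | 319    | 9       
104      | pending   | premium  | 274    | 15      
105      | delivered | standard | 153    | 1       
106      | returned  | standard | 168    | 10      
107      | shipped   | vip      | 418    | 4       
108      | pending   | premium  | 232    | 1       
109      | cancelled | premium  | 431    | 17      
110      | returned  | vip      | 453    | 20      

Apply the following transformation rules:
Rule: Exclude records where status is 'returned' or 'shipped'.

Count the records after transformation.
6

Step 1: Count records to exclude
  - 3 (returned) + 1 (shipped) = 4 records
Step 2: Total records: 10
Step 3: Remaining = 10 - 4 = 6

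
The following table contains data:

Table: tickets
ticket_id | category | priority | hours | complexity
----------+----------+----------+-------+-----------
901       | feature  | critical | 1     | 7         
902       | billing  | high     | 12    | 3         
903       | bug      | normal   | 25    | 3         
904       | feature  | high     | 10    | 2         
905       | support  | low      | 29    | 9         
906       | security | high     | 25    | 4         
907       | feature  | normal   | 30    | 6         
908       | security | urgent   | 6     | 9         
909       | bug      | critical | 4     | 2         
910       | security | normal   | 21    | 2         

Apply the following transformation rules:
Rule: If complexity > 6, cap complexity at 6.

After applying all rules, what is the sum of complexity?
40

Step 1: 3 records have complexity > 6
Step 2: These records originally summed to 25
Step 3: After capping: 3 × 6 = 18
Step 4: Unaffected records sum: 22
Step 5: Final sum = 18 + 22 = 40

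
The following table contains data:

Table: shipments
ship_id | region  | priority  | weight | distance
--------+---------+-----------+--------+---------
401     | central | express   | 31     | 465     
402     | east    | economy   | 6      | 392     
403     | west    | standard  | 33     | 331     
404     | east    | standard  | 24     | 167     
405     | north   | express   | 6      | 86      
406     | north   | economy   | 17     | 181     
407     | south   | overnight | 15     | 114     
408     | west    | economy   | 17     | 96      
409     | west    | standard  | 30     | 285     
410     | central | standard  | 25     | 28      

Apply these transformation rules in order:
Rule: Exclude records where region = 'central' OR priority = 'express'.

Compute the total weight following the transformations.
142

Step 1: Find records where region = 'central' OR priority = 'express'
Step 2: 3 records match, summing to 62
Step 3: Original sum: 204
Step 4: Remaining sum = 204 - 62 = 142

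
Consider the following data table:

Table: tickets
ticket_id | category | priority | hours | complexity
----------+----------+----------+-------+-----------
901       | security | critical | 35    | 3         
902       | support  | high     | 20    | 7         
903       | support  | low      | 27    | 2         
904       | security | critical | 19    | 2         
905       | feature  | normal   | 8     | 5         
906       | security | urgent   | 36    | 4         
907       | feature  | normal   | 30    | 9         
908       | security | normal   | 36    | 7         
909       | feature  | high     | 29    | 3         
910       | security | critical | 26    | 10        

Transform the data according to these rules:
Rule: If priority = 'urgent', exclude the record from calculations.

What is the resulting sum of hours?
230

Step 1: Identify records where priority = 'urgent'
Step 2: The excluded records sum to 36
Step 3: Original total hours = 266
Step 4: Remaining total = 266 - 36 = 230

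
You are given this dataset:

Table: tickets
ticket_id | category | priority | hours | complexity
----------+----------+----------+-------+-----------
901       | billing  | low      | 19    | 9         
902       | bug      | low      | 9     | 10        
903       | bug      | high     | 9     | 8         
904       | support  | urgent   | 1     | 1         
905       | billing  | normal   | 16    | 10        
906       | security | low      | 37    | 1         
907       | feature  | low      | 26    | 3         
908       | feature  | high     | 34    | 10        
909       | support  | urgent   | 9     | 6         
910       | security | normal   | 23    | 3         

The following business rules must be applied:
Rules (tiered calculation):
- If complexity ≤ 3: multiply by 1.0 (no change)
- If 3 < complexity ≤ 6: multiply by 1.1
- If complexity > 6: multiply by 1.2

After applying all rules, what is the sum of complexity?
71.0

Step 1: Tier 1 (complexity ≤ 3): 4 records, sum = 8 × 1.0 = 8.0
Step 2: Tier 2 (3 < complexity ≤ 6): 1 records, sum = 6 × 1.1 = 6.6
Step 3: Tier 3 (complexity > 6): 5 records, sum = 47 × 1.2 = 56.4
Step 4: Final sum = 8.0 + 6.6 + 56.4 = 71.0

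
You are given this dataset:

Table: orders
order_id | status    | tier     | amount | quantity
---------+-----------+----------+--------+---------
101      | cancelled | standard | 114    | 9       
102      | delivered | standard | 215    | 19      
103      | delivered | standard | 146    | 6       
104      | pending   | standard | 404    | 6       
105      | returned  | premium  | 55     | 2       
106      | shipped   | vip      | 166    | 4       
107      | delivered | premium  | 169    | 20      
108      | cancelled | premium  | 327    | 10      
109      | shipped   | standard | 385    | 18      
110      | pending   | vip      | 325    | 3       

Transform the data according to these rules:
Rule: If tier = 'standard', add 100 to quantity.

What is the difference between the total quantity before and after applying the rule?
500

Step 1: Original sum of quantity = 97
Step 2: 5 records have tier = 'standard'
Step 3: Each affected record changes by 100
Step 4: Total change = 5 × 100 = 500
Step 5: New sum = 97 + 500 = 597
Step 6: Difference = |597 - 97| = 500
        (Sum increased by 500)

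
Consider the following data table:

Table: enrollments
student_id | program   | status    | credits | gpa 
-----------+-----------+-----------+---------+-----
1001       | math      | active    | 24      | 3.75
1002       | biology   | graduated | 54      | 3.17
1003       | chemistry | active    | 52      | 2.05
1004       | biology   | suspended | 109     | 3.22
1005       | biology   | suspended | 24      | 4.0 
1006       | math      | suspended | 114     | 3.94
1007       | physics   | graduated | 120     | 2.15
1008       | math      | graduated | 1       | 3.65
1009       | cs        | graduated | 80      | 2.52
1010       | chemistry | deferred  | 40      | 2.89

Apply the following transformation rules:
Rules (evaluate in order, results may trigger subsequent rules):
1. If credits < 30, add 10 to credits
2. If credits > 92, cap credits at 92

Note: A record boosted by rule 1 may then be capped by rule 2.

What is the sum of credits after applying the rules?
581

Step 1: Apply rule 1 to records with credits < 30
  - 3 records get bonus of 10
  - Of these, 0 records then exceed 92 and get capped
Step 2: Apply rule 2 to records with credits > 92
  - 3 records (original) are capped
Step 3: Calculate final sum = 581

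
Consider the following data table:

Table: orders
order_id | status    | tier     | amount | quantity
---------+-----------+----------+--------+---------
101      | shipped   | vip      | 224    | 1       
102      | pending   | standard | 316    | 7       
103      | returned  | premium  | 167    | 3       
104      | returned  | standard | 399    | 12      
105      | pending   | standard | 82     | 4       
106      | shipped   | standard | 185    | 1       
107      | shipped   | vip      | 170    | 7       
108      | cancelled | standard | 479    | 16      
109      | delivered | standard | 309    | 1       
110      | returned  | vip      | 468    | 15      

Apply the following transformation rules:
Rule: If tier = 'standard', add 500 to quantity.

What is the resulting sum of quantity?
3067

Step 1: Count records where tier = 'standard': 6
Step 2: Total bonus added: 6 × 500 = 3000
Step 3: Original sum of quantity: 67
Step 4: Final sum = 67 + 3000 = 3067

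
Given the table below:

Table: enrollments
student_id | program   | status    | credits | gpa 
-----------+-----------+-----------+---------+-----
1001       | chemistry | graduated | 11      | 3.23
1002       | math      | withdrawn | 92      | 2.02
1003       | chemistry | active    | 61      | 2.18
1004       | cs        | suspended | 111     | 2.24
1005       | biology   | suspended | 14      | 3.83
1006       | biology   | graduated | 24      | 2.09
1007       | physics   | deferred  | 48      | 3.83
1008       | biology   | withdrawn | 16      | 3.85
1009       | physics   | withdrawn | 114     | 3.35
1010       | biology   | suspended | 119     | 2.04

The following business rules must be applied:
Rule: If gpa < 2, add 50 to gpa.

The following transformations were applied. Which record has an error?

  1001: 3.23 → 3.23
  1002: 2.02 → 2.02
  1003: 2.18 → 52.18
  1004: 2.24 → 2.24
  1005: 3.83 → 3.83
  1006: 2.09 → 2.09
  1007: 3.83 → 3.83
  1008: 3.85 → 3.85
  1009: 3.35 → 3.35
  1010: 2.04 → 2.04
Record 1003 has an error. The correct transformed value should be 2.18, not 52.18.

Step 1: Check each record against the rule
Step 2: Record 1003 has gpa = 2.18
Step 3: Since 2.18 >= 2, the bonus should not have been applied
Step 4: Correct value = 2.18, but claimed value = 52.18
Conclusion: Record 1003 has the error.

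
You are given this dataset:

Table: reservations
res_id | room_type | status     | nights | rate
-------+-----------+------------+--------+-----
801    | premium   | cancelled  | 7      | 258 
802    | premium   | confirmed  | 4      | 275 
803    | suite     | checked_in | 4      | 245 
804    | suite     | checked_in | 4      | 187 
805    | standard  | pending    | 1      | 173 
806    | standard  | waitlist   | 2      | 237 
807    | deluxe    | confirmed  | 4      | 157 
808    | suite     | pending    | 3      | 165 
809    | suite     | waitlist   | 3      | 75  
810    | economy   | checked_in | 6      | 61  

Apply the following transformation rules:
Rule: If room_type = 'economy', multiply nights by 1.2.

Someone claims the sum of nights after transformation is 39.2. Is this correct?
Yes, the result is correct.

Step 1: Calculate the correct sum after transformation
Step 2: Apply multiplier 1.2 to records where room_type = 'economy'
Step 3: Correct result = 39.2
Step 4: Claimed result = 39.2
Step 5: 39.2 = 39.2 ✓
Conclusion: The claimed result is correct.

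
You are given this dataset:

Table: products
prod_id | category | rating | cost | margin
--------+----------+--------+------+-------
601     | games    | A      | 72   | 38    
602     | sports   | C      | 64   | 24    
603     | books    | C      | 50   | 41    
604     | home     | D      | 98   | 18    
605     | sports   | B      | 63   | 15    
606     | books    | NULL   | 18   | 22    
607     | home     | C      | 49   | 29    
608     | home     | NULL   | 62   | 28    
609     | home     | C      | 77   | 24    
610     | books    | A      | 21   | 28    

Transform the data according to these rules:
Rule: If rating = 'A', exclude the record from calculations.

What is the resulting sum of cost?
481

Step 1: Identify records where rating = 'A'
Step 2: The excluded records sum to 93
Step 3: Original total cost = 574
Step 4: Remaining total = 574 - 93 = 481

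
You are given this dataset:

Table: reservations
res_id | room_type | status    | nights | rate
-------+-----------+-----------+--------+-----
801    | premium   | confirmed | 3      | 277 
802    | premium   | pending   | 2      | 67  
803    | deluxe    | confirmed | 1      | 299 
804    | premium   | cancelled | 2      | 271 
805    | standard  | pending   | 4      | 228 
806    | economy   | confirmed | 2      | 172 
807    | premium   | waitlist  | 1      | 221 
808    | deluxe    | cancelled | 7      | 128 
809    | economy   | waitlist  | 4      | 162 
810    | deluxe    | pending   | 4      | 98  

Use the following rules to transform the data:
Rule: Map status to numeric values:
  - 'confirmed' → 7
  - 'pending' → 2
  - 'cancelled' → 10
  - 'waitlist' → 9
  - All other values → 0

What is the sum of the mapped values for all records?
65

Step 1: Apply mapping to each record
Step 2: Count by status:
  'confirmed': 3 records × 7 = 21
  'pending': 3 records × 2 = 6
  'cancelled': 2 records × 10 = 20
  'waitlist': 2 records × 9 = 18
Step 3: Sum all mapped values = 65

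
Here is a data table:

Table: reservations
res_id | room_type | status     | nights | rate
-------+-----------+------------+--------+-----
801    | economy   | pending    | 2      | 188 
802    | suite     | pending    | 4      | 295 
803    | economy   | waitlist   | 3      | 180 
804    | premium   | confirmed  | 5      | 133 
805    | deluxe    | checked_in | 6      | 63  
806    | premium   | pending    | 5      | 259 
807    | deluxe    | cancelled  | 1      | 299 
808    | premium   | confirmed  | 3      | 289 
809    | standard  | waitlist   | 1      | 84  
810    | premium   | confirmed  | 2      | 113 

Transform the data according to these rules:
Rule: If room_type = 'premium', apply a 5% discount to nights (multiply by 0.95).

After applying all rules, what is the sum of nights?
31.25

Step 1: Records with room_type = 'premium' have total nights = 15
Step 2: Apply multiplier: 15 × 0.95 = 14.25
Step 3: Other records total: 17
Step 4: Final sum = 14.25 + 17 = 31.25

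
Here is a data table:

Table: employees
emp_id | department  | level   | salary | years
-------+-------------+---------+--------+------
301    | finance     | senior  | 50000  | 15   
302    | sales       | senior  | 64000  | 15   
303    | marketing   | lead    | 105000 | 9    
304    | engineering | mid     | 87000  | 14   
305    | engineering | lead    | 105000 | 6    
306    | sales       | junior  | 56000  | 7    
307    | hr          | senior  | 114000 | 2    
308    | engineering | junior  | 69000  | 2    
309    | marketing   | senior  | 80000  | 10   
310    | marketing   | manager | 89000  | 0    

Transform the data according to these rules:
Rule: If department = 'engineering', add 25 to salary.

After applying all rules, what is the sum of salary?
819075

Step 1: Count records where department = 'engineering': 3
Step 2: Total bonus added: 3 × 25 = 75
Step 3: Original sum of salary: 819000
Step 4: Final sum = 819000 + 75 = 819075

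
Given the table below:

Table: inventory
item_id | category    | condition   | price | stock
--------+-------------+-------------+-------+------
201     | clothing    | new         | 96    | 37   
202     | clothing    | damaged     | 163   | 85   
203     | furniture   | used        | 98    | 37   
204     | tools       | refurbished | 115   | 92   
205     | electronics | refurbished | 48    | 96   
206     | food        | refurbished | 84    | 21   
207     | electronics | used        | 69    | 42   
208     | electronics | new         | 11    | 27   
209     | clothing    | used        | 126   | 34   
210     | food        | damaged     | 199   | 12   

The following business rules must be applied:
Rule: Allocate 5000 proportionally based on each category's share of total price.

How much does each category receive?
clothing: 1907.83, electronics: 634.29, food: 1402.38, furniture: 485.63, tools: 569.87

Step 1: Calculate total price = 1009
Step 2: Calculate each category's proportion:
  clothing: 385/1009 = 38.16% → 1907.83
  electronics: 128/1009 = 12.69% → 634.29
  food: 283/1009 = 28.05% → 1402.38
  furniture: 98/1009 = 9.71% → 485.63
  tools: 115/1009 = 11.40% → 569.87
Step 3: Verify: sum of allocations ≈ 5000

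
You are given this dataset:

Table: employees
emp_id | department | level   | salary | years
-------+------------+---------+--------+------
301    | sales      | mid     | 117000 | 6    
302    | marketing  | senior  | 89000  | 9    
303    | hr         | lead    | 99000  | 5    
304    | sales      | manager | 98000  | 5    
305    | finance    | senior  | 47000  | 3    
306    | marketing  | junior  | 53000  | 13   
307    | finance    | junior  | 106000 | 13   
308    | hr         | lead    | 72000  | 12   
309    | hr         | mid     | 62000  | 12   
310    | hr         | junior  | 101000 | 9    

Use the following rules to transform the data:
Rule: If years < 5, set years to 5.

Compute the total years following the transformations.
89

Step 1: 1 records have years < 5
Step 2: These records originally summed to 3
Step 3: After setting to minimum: 1 × 5 = 5
Step 4: Unaffected records sum: 84
Step 5: Final sum = 5 + 84 = 89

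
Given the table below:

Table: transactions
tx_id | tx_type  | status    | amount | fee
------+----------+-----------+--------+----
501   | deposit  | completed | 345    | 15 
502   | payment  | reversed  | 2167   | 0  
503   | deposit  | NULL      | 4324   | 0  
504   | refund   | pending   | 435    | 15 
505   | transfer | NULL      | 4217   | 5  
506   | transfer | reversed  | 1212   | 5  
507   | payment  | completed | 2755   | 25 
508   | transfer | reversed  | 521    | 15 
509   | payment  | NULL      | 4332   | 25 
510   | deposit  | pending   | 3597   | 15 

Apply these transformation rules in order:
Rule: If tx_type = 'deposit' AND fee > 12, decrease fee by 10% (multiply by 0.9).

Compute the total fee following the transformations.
117.0

Step 1: Find records where tx_type = 'deposit' AND fee > 12
Step 2: 2 records match, summing to 30
Step 3: After multiplier: 30 × 0.9 = 27.0
Step 4: Unaffected records sum: 90
Step 5: Final sum = 27.0 + 90 = 117.0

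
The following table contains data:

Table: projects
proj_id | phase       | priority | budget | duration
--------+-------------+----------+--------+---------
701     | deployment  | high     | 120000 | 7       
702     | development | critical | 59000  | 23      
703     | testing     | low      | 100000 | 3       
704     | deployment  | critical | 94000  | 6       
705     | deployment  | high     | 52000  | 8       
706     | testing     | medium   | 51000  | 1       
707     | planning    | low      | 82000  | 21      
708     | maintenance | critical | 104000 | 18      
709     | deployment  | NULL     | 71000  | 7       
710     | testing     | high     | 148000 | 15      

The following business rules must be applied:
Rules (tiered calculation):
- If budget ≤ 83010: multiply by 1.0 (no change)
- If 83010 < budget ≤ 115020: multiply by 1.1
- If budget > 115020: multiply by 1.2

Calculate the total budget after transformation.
964400.0

Step 1: Tier 1 (budget ≤ 83010): 5 records, sum = 315000 × 1.0 = 315000.0
Step 2: Tier 2 (83010 < budget ≤ 115020): 3 records, sum = 298000 × 1.1 = 327800.0
Step 3: Tier 3 (budget > 115020): 2 records, sum = 268000 × 1.2 = 321600.0
Step 4: Final sum = 315000.0 + 327800.0 + 321600.0 = 964400.0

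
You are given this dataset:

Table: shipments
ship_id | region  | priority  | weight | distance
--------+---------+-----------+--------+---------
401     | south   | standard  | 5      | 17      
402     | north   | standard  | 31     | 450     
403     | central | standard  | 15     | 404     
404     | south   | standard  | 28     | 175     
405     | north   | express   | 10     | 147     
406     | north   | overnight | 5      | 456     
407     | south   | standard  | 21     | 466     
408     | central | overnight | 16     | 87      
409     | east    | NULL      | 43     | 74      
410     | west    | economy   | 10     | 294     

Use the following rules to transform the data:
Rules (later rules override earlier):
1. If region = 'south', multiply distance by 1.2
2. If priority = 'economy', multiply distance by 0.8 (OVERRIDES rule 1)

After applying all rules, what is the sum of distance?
2642.8

Step 1: Rule 2 takes priority for records with priority = 'economy'
  - 1 records: 294 × 0.8 = 235.2
Step 2: Rule 1 applies to remaining records with region = 'south'
  - 3 records: 658 × 1.2 = 789.6
Step 3: Other records unchanged: 1618
Step 4: Final sum = 235.2 + 789.6 + 1618 = 2642.8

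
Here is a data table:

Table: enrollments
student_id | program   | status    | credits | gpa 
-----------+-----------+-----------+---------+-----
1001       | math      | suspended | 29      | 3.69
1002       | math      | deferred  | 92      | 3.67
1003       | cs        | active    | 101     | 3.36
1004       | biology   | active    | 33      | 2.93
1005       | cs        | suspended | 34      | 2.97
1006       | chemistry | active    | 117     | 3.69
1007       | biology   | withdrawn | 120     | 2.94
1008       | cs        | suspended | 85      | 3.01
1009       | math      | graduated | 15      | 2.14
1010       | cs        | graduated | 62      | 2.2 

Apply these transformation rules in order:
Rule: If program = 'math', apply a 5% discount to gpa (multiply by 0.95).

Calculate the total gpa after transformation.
30.12

Step 1: Records with program = 'math' have total gpa = 9.5
Step 2: Apply multiplier: 9.5 × 0.95 = 9.03
Step 3: Other records total: 21.1
Step 4: Final sum = 9.03 + 21.1 = 30.12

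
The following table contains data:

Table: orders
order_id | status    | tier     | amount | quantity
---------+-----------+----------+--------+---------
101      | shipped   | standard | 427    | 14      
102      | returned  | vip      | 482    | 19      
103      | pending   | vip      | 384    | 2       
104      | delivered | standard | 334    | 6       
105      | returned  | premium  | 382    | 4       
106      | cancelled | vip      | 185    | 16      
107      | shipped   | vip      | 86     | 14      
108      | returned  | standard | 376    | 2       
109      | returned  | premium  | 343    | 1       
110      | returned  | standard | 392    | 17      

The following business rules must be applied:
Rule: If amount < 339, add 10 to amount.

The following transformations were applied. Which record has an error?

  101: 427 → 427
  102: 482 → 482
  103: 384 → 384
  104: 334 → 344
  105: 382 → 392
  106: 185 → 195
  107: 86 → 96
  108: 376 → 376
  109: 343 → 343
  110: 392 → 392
Record 105 has an error. The correct transformed value should be 382, not 392.

Step 1: Check each record against the rule
Step 2: Record 105 has amount = 382
Step 3: Since 382 >= 339, the bonus should not have been applied
Step 4: Correct value = 382, but claimed value = 392
Conclusion: Record 105 has the error.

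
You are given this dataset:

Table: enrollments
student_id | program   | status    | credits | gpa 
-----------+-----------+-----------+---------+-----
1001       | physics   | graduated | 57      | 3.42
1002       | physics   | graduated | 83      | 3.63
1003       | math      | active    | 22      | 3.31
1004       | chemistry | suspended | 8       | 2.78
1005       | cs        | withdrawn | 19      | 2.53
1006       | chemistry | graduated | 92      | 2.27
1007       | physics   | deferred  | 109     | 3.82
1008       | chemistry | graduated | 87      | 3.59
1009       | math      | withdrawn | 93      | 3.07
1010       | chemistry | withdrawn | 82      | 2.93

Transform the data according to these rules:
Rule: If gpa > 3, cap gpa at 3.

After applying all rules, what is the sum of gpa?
28.51

Step 1: 6 records have gpa > 3
Step 2: These records originally summed to 20.84
Step 3: After capping: 6 × 3 = 18
Step 4: Unaffected records sum: 10.51
Step 5: Final sum = 18 + 10.51 = 28.51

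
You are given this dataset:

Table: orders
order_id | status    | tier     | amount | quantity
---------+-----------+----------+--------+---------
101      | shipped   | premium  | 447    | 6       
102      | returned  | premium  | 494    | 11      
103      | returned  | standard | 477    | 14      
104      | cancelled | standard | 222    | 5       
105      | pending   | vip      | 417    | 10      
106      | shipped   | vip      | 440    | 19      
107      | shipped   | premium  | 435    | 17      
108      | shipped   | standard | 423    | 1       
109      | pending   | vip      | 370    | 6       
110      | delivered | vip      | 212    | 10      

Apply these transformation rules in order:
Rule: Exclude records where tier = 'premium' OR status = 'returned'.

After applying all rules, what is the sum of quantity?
51

Step 1: Find records where tier = 'premium' OR status = 'returned'
Step 2: 4 records match, summing to 48
Step 3: Original sum: 99
Step 4: Remaining sum = 99 - 48 = 51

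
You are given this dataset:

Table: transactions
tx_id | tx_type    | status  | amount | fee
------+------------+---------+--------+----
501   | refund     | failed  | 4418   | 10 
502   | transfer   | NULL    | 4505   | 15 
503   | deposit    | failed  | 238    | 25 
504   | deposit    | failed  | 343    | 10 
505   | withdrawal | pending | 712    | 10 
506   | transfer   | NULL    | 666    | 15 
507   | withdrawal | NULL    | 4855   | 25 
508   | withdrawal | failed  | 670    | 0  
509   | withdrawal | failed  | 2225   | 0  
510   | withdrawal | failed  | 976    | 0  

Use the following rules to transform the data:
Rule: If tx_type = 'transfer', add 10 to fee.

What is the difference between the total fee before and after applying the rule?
20

Step 1: Original sum of fee = 110
Step 2: 2 records have tx_type = 'transfer'
Step 3: Each affected record changes by 10
Step 4: Total change = 2 × 10 = 20
Step 5: New sum = 110 + 20 = 130
Step 6: Difference = |130 - 110| = 20
        (Sum increased by 20)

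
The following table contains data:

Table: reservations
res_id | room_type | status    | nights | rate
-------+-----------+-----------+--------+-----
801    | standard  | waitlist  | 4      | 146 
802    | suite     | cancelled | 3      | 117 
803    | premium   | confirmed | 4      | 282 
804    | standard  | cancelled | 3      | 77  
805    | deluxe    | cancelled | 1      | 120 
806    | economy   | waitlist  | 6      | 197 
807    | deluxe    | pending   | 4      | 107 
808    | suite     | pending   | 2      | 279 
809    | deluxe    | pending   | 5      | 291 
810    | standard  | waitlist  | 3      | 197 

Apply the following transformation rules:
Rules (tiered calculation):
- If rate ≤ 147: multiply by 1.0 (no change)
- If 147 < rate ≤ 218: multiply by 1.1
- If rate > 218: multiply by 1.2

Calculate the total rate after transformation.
2022.8

Step 1: Tier 1 (rate ≤ 147): 5 records, sum = 567 × 1.0 = 567.0
Step 2: Tier 2 (147 < rate ≤ 218): 2 records, sum = 394 × 1.1 = 433.4
Step 3: Tier 3 (rate > 218): 3 records, sum = 852 × 1.2 = 1022.4
Step 4: Final sum = 567.0 + 433.4 + 1022.4 = 2022.8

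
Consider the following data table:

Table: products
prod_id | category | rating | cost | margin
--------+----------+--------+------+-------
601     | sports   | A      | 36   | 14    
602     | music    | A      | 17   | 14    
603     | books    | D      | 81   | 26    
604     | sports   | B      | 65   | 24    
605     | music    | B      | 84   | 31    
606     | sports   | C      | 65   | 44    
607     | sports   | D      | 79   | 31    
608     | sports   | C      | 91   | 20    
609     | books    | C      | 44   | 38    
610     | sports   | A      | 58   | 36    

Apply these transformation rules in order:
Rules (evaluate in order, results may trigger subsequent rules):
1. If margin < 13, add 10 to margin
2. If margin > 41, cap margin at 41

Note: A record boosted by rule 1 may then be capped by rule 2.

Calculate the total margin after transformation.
275

Step 1: Apply rule 1 to records with margin < 13
  - 0 records get bonus of 10
  - Of these, 0 records then exceed 41 and get capped
Step 2: Apply rule 2 to records with margin > 41
  - 1 records (original) are capped
Step 3: Calculate final sum = 275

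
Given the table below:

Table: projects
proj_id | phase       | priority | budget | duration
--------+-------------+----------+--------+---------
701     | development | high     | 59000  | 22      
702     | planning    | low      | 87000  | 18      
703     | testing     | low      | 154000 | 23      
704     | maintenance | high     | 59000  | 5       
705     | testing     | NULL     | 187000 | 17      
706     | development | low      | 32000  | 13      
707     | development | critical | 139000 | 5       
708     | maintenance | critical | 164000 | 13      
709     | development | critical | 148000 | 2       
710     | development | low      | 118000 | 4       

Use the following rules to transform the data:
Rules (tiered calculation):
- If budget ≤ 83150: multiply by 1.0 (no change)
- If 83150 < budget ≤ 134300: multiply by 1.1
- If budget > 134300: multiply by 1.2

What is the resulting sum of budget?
1325900.0

Step 1: Tier 1 (budget ≤ 83150): 3 records, sum = 150000 × 1.0 = 150000.0
Step 2: Tier 2 (83150 < budget ≤ 134300): 2 records, sum = 205000 × 1.1 = 225500.0
Step 3: Tier 3 (budget > 134300): 5 records, sum = 792000 × 1.2 = 950400.0
Step 4: Final sum = 150000.0 + 225500.0 + 950400.0 = 1325900.0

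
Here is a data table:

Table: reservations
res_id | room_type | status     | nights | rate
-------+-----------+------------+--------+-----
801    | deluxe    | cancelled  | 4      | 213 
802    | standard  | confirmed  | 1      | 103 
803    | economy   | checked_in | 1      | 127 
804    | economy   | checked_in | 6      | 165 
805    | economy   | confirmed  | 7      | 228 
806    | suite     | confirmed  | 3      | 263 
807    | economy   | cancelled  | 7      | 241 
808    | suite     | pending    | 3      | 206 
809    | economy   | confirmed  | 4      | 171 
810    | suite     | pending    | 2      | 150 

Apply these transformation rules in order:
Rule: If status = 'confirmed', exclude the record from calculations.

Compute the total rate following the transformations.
1102

Step 1: Identify records where status = 'confirmed'
Step 2: The excluded records sum to 765
Step 3: Original total rate = 1867
Step 4: Remaining total = 1867 - 765 = 1102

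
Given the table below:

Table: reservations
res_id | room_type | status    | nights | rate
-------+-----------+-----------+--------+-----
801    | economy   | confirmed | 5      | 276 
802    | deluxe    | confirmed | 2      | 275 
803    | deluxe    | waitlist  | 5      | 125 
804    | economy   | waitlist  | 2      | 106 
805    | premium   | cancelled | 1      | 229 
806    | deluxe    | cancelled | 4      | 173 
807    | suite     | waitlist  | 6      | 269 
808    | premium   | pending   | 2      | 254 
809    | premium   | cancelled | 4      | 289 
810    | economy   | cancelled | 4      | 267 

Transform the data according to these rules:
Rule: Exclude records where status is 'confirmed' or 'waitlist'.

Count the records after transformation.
5

Step 1: Count records to exclude
  - 2 (confirmed) + 3 (waitlist) = 5 records
Step 2: Total records: 10
Step 3: Remaining = 10 - 5 = 5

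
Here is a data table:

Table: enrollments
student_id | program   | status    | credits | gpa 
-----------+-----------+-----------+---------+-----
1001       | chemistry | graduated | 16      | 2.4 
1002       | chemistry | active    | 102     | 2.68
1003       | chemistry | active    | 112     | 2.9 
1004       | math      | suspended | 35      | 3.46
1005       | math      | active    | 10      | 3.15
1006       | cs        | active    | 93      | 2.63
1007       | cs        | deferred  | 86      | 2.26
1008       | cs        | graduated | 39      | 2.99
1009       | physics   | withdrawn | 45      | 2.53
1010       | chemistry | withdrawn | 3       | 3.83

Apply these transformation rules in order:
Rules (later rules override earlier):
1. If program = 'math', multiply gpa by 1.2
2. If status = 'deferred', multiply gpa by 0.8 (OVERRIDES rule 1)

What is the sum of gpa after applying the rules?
29.7

Step 1: Rule 2 takes priority for records with status = 'deferred'
  - 1 records: 2.26 × 0.8 = 1.81
Step 2: Rule 1 applies to remaining records with program = 'math'
  - 2 records: 6.61 × 1.2 = 7.93
Step 3: Other records unchanged: 19.96
Step 4: Final sum = 1.81 + 7.93 + 19.96 = 29.7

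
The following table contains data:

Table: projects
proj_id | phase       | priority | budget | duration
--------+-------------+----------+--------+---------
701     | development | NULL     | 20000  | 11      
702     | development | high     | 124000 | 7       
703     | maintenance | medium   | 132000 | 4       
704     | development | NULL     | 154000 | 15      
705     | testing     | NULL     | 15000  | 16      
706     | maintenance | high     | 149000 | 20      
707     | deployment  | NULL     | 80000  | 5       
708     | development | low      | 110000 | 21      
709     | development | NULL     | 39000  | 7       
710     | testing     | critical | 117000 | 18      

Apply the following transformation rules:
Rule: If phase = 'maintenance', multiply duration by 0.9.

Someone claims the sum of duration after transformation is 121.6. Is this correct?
Yes, the result is correct.

Step 1: Calculate the correct sum after transformation
Step 2: Apply multiplier 0.9 to records where phase = 'maintenance'
Step 3: Correct result = 121.6
Step 4: Claimed result = 121.6
Step 5: 121.6 = 121.6 ✓
Conclusion: The claimed result is correct.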